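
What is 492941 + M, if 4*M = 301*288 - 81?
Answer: 2058371/4 ≈ 5.1459e+5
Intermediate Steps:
M = 86607/4 (M = (301*288 - 81)/4 = (86688 - 81)/4 = (1/4)*86607 = 86607/4 ≈ 21652.)
492941 + M = 492941 + 86607/4 = 2058371/4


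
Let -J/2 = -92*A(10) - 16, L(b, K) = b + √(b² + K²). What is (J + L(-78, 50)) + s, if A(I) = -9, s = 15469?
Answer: 13767 + 2*√2146 ≈ 13860.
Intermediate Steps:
L(b, K) = b + √(K² + b²)
J = -1624 (J = -2*(-92*(-9) - 16) = -2*(828 - 16) = -2*812 = -1624)
(J + L(-78, 50)) + s = (-1624 + (-78 + √(50² + (-78)²))) + 15469 = (-1624 + (-78 + √(2500 + 6084))) + 15469 = (-1624 + (-78 + √8584)) + 15469 = (-1624 + (-78 + 2*√2146)) + 15469 = (-1702 + 2*√2146) + 15469 = 13767 + 2*√2146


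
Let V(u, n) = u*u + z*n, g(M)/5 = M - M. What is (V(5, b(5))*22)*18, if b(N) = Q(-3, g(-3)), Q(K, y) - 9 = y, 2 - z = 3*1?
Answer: 6336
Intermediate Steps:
z = -1 (z = 2 - 3 = -1)
g(M) = 0 (g(M) = 5*(M - M) = 5*0 = 0)
Q(K, y) = 9 + y
b(N) = 9 (b(N) = 9 + 0 = 9)
V(u, n) = u² - n (V(u, n) = u*u - n = u² - n)
(V(5, b(5))*22)*18 = ((5² - 1*9)*22)*18 = ((25 - 9)*22)*18 = (16*22)*18 = 352*18 = 6336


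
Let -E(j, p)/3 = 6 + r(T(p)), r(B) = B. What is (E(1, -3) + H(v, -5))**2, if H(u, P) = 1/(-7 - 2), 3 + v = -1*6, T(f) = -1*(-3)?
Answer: 59536/81 ≈ 735.01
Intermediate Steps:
T(f) = 3
v = -9 (v = -3 - 1*6 = -3 - 6 = -9)
E(j, p) = -27 (E(j, p) = -3*(6 + 3) = -3*9 = -27)
H(u, P) = -1/9 (H(u, P) = 1/(-9) = -1/9)
(E(1, -3) + H(v, -5))**2 = (-27 - 1/9)**2 = (-244/9)**2 = 59536/81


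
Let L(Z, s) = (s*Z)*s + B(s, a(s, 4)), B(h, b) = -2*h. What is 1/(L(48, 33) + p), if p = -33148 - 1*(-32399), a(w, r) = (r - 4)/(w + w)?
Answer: 1/51457 ≈ 1.9434e-5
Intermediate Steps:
a(w, r) = (-4 + r)/(2*w) (a(w, r) = (-4 + r)/((2*w)) = (-4 + r)*(1/(2*w)) = (-4 + r)/(2*w))
L(Z, s) = -2*s + Z*s² (L(Z, s) = (s*Z)*s - 2*s = (Z*s)*s - 2*s = Z*s² - 2*s = -2*s + Z*s²)
p = -749 (p = -33148 + 32399 = -749)
1/(L(48, 33) + p) = 1/(33*(-2 + 48*33) - 749) = 1/(33*(-2 + 1584) - 749) = 1/(33*1582 - 749) = 1/(52206 - 749) = 1/51457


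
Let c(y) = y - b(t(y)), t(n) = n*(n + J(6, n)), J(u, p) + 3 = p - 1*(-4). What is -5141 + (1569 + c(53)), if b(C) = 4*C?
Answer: -26203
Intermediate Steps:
J(u, p) = 1 + p (J(u, p) = -3 + (p - 1*(-4)) = -3 + (p + 4) = -3 + (4 + p) = 1 + p)
t(n) = n*(1 + 2*n) (t(n) = n*(n + (1 + n)) = n*(1 + 2*n))
c(y) = y - 4*y*(1 + 2*y)
-5141 + (1569 + c(53)) = -5141 + (1569 + 53*(-3 - 8*53)) = -5141 + (1569 + 53*(-3 - 424)) = -5141 + (1569 + 53*(-427)) = -5141 + (1569 - 22631) = -5141 - 21062 = -26203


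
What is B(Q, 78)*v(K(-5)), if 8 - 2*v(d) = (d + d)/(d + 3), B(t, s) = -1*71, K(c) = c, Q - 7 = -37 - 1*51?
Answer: -213/2 ≈ -106.50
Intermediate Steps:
Q = -81 (Q = 7 + (-37 - 1*51) = 7 + (-37 - 51) = 7 - 88 = -81)
B(t, s) = -71
v(d) = 4 - d/(3 + d) (v(d) = 4 - (d + d)/(2*(d + 3)) = 4 - 2*d/(2*(3 + d)) = 4 - d/(3 + d))
B(Q, 78)*v(K(-5)) = -213*(4 - 5)/(3 - 5) = -213*(-1)/(-2) = -213*(-1)*(-1)/2 = -71*3/2 = -213/2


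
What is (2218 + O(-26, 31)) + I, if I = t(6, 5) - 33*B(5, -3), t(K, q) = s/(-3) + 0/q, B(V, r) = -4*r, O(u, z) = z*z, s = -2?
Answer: 8351/3 ≈ 2783.7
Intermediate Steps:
O(u, z) = z**2
t(K, q) = 2/3 (t(K, q) = -2/(-3) + 0/q = -2*(-1/3) + 0 = 2/3 + 0 = 2/3)
I = -1186/3 (I = 2/3 - (-132)*(-3) = 2/3 - 33*12 = 2/3 - 396 = -1186/3 ≈ -395.33)
(2218 + O(-26, 31)) + I = (2218 + 31**2) - 1186/3 = (2218 + 961) - 1186/3 = 3179 - 1186/3 = 8351/3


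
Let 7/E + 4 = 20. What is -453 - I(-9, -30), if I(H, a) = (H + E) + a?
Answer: -6631/16 ≈ -414.44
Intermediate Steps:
E = 7/16 (E = 7/(-4 + 20) = 7/16 ≈ 0.43750)
I(H, a) = 7/16 + H + a (I(H, a) = (H + 7/16) + a = (7/16 + H) + a = 7/16 + H + a)
-453 - I(-9, -30) = -453 - (7/16 - 9 - 30) = -453 - 1*(-617/16) = -453 + 617/16 = -6631/16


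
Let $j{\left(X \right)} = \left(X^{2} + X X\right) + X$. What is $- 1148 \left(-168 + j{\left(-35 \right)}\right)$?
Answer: $-2579556$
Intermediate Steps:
$j{\left(X \right)} = X + 2 X^{2}$ ($j{\left(X \right)} = \left(X^{2} + X^{2}\right) + X = 2 X^{2} + X = X + 2 X^{2}$)
$- 1148 \left(-168 + j{\left(-35 \right)}\right) = - 1148 \left(-168 - 35 \left(1 + 2 \left(-35\right)\right)\right) = - 1148 \left(-168 - 35 \left(1 - 70\right)\right) = - 1148 \left(-168 - -2415\right) = - 1148 \left(-168 + 2415\right) = \left(-1148\right) 2247 = -2579556$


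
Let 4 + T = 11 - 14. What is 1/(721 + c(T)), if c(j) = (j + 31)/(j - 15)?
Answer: 11/7919 ≈ 0.0013891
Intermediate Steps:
T = -7 (T = -4 + (11 - 14) = -4 - 3 = -7)
c(j) = (31 + j)/(-15 + j)
1/(721 + c(T)) = 1/(721 + (31 - 7)/(-15 - 7)) = 1/(721 + 24/(-22)) = 1/(721 - 1/22*24) = 1/(721 - 12/11) = 1/(7919/11) = 11/7919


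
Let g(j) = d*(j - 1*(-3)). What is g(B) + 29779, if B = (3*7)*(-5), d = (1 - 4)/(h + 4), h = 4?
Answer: 119269/4 ≈ 29817.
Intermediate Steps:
d = -3/8 (d = (1 - 4)/(4 + 4) = -3/8 ≈ -0.37500)
B = -105 (B = 21*(-5) = -105)
g(j) = -9/8 - 3*j/8 (g(j) = -3*(j - 1*(-3))/8 = -3*(j + 3)/8 = -3*(3 + j)/8 = -9/8 - 3*j/8)
g(B) + 29779 = (-9/8 - 3/8*(-105)) + 29779 = (-9/8 + 315/8) + 29779 = 153/4 + 29779 = 119269/4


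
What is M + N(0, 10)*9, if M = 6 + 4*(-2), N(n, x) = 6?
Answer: 52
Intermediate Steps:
M = -2 (M = 6 - 8 = -2)
M + N(0, 10)*9 = -2 + 6*9 = -2 + 54 = 52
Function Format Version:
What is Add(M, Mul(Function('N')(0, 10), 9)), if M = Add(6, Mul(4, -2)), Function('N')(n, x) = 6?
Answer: 52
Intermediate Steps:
M = -2 (M = Add(6, -8) = -2)
Add(M, Mul(Function('N')(0, 10), 9)) = Add(-2, Mul(6, 9)) = Add(-2, 54) = 52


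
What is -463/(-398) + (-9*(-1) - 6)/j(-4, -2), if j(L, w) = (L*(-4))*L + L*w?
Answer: 12367/11144 ≈ 1.1097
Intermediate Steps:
j(L, w) = -4*L² + L*w (j(L, w) = (-4*L)*L + L*w = -4*L² + L*w)
-463/(-398) + (-9*(-1) - 6)/j(-4, -2) = -463/(-398) + (-9*(-1) - 6)/((-4*(-2 - 4*(-4)))) = -463*(-1/398) + (9 - 6)/((-4*(-2 + 16))) = 463/398 + 3/((-4*14)) = 463/398 + 3/(-56) = 463/398 + 3*(-1/56) = 463/398 - 3/56 = 12367/11144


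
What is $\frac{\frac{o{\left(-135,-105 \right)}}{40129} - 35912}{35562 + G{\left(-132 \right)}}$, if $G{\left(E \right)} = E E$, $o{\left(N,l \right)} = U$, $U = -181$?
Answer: $- \frac{480370943}{708758398} \approx -0.67776$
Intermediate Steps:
$o{\left(N,l \right)} = -181$
$G{\left(E \right)} = E^{2}$
$\frac{\frac{o{\left(-135,-105 \right)}}{40129} - 35912}{35562 + G{\left(-132 \right)}} = \frac{- \frac{181}{40129} - 35912}{35562 + \left(-132\right)^{2}} = \frac{\left(-181\right) \frac{1}{40129} - 35912}{35562 + 17424} = \frac{- \frac{181}{40129} - 35912}{52986} = \left(- \frac{1441112829}{40129}\right) \frac{1}{52986} = - \frac{480370943}{708758398}$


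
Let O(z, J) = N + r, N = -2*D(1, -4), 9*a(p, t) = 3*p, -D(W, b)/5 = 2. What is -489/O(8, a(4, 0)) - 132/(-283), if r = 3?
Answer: -135351/6509 ≈ -20.794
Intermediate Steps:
D(W, b) = -10 (D(W, b) = -5*2 = -10)
a(p, t) = p/3 (a(p, t) = (3*p)/9 = p/3)
N = 20 (N = -2*(-10) = 20)
O(z, J) = 23 (O(z, J) = 20 + 3 = 23)
-489/O(8, a(4, 0)) - 132/(-283) = -489/23 - 132/(-283) = -489*1/23 - 132*(-1/283) = -489/23 + 132/283 = -135351/6509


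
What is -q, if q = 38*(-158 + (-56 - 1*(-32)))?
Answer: 6916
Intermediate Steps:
q = -6916 (q = 38*(-158 + (-56 + 32)) = 38*(-158 - 24) = 38*(-182) = -6916)
-q = -1*(-6916) = 6916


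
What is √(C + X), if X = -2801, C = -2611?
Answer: 2*I*√1353 ≈ 73.566*I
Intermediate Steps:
√(C + X) = √(-2611 - 2801) = √(-5412) = 2*I*√1353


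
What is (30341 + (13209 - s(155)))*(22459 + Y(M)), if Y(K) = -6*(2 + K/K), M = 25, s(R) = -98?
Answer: 979504768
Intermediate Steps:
Y(K) = -18 (Y(K) = -6*(2 + 1) = -6*3 = -18)
(30341 + (13209 - s(155)))*(22459 + Y(M)) = (30341 + (13209 - 1*(-98)))*(22459 - 18) = (30341 + (13209 + 98))*22441 = (30341 + 13307)*22441 = 43648*22441 = 979504768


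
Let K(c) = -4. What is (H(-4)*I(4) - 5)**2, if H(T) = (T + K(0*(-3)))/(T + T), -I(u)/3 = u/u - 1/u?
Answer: 841/16 ≈ 52.563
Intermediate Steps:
I(u) = -3 + 3/u (I(u) = -3*(u/u - 1/u) = -3*(1 - 1/u) = -3 + 3/u)
H(T) = (-4 + T)/(2*T) (H(T) = (T - 4)/(T + T) = (-4 + T)/((2*T)) = (-4 + T)*(1/(2*T)) = (-4 + T)/(2*T))
(H(-4)*I(4) - 5)**2 = (((1/2)*(-4 - 4)/(-4))*(-3 + 3/4) - 5)**2 = (((1/2)*(-1/4)*(-8))*(-3 + 3*(1/4)) - 5)**2 = (1*(-3 + 3/4) - 5)**2 = (1*(-9/4) - 5)**2 = (-9/4 - 5)**2 = (-29/4)**2 = 841/16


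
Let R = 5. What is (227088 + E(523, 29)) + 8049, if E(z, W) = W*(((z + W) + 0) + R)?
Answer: 251290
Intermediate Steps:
E(z, W) = W*(5 + W + z) (E(z, W) = W*(((z + W) + 0) + 5) = W*(((W + z) + 0) + 5) = W*((W + z) + 5) = W*(5 + W + z))
(227088 + E(523, 29)) + 8049 = (227088 + 29*(5 + 29 + 523)) + 8049 = (227088 + 29*557) + 8049 = (227088 + 16153) + 8049 = 243241 + 8049 = 251290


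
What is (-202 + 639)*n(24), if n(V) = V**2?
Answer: 251712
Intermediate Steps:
(-202 + 639)*n(24) = (-202 + 639)*24**2 = 437*576 = 251712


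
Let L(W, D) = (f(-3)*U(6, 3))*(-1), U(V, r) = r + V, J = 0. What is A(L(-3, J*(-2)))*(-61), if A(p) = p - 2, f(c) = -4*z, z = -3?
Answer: 6710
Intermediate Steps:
U(V, r) = V + r
f(c) = 12 (f(c) = -4*(-3) = 12)
L(W, D) = -108 (L(W, D) = (12*(6 + 3))*(-1) = (12*9)*(-1) = 108*(-1) = -108)
A(p) = -2 + p
A(L(-3, J*(-2)))*(-61) = (-2 - 108)*(-61) = -110*(-61) = 6710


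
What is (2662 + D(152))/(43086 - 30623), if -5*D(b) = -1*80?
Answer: 26/121 ≈ 0.21488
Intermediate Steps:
D(b) = 16 (D(b) = -(-1)*80/5 = -1/5*(-80) = 16)
(2662 + D(152))/(43086 - 30623) = (2662 + 16)/(43086 - 30623) = 2678/12463 = 2678*(1/12463) = 26/121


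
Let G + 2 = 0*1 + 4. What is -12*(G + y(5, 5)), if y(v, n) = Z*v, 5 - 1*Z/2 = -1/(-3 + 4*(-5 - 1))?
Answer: -5576/9 ≈ -619.56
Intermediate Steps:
Z = 268/27 (Z = 10 - (-2)/(-3 + 4*(-5 - 1)) = 10 - (-2)/(-3 + 4*(-6)) = 10 - (-2)/(-3 - 24) = 10 - (-2)/(-27) = 10 - (-2)*(-1)/27 = 10 - 2*1/27 = 10 - 2/27 = 268/27 ≈ 9.9259)
G = 2 (G = -2 + (0*1 + 4) = -2 + (0 + 4) = -2 + 4 = 2)
y(v, n) = 268*v/27
-12*(G + y(5, 5)) = -12*(2 + (268/27)*5) = -12*(2 + 1340/27) = -12*1394/27 = -5576/9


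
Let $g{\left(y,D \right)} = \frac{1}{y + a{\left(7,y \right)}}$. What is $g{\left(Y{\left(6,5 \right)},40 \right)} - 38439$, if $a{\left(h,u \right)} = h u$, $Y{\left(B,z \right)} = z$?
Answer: $- \frac{1537559}{40} \approx -38439.0$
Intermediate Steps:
$g{\left(y,D \right)} = \frac{1}{8 y}$ ($g{\left(y,D \right)} = \frac{1}{y + 7 y} = \frac{1}{8 y}$)
$g{\left(Y{\left(6,5 \right)},40 \right)} - 38439 = \frac{1}{8 \cdot 5} - 38439 = \frac{1}{8} \cdot \frac{1}{5} - 38439 = \frac{1}{40} - 38439 = - \frac{1537559}{40}$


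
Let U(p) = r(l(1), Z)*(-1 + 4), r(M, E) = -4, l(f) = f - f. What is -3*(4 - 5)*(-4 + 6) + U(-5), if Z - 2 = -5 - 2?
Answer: -6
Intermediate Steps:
Z = -5 (Z = 2 + (-5 - 2) = 2 - 7 = -5)
l(f) = 0
U(p) = -12 (U(p) = -4*(-1 + 4) = -4*3 = -12)
-3*(4 - 5)*(-4 + 6) + U(-5) = -3*(4 - 5)*(-4 + 6) - 12 = -(-3)*2 - 12 = -3*(-2) - 12 = 6 - 12 = -6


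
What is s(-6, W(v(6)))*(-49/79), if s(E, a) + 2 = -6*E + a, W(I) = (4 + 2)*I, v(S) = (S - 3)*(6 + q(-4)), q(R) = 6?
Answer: -12250/79 ≈ -155.06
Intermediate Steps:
v(S) = -36 + 12*S (v(S) = (S - 3)*(6 + 6) = (-3 + S)*12 = -36 + 12*S)
W(I) = 6*I
s(E, a) = -2 + a - 6*E (s(E, a) = -2 + (-6*E + a) = -2 + (a - 6*E) = -2 + a - 6*E)
s(-6, W(v(6)))*(-49/79) = (-2 + 6*(-36 + 12*6) - 6*(-6))*(-49/79) = (-2 + 6*(-36 + 72) + 36)*(-49*1/79) = (-2 + 6*36 + 36)*(-49/79) = (-2 + 216 + 36)*(-49/79) = 250*(-49/79) = -12250/79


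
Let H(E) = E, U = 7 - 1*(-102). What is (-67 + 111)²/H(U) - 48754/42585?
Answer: 77130374/4641765 ≈ 16.617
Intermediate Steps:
U = 109 (U = 7 + 102 = 109)
(-67 + 111)²/H(U) - 48754/42585 = (-67 + 111)²/109 - 48754/42585 = 44²*(1/109) - 48754*1/42585 = 1936*(1/109) - 48754/42585 = 1936/109 - 48754/42585 = 77130374/4641765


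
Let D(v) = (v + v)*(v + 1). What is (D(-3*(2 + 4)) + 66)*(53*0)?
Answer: 0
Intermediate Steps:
D(v) = 2*v*(1 + v) (D(v) = (2*v)*(1 + v) = 2*v*(1 + v))
(D(-3*(2 + 4)) + 66)*(53*0) = (2*(-3*(2 + 4))*(1 - 3*(2 + 4)) + 66)*(53*0) = (2*(-3*6)*(1 - 3*6) + 66)*0 = (2*(-18)*(1 - 18) + 66)*0 = (2*(-18)*(-17) + 66)*0 = (612 + 66)*0 = 678*0 = 0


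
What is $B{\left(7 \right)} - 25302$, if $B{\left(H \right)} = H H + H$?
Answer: $-25246$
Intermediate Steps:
$B{\left(H \right)} = H + H^{2}$ ($B{\left(H \right)} = H^{2} + H = H + H^{2}$)
$B{\left(7 \right)} - 25302 = 7 \left(1 + 7\right) - 25302 = 7 \cdot 8 - 25302 = 56 - 25302 = -25246$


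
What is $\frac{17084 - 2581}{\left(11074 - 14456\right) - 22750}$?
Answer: $- \frac{14503}{26132} \approx -0.55499$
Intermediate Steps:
$\frac{17084 - 2581}{\left(11074 - 14456\right) - 22750} = \frac{14503}{-3382 - 22750} = \frac{14503}{-26132} = 14503 \left(- \frac{1}{26132}\right) = - \frac{14503}{26132}$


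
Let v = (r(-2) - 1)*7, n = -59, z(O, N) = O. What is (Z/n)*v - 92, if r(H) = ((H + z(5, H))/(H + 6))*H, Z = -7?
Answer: -11101/118 ≈ -94.076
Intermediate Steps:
r(H) = H*(5 + H)/(6 + H) (r(H) = ((H + 5)/(H + 6))*H = ((5 + H)/(6 + H))*H = H*(5 + H)/(6 + H))
v = -35/2 (v = (-2*(5 - 2)/(6 - 2) - 1)*7 = (-2*3/4 - 1)*7 = (-2*1/4*3 - 1)*7 = (-3/2 - 1)*7 = -5/2*7 = -35/2 ≈ -17.500)
(Z/n)*v - 92 = -7/(-59)*(-35/2) - 92 = -7*(-1/59)*(-35/2) - 92 = (7/59)*(-35/2) - 92 = -245/118 - 92 = -11101/118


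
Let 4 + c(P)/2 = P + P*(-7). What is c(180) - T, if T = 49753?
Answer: -51921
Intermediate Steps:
c(P) = -8 - 12*P (c(P) = -8 + 2*(P + P*(-7)) = -8 + 2*(P - 7*P) = -8 + 2*(-6*P) = -8 - 12*P)
c(180) - T = (-8 - 12*180) - 1*49753 = (-8 - 2160) - 49753 = -2168 - 49753 = -51921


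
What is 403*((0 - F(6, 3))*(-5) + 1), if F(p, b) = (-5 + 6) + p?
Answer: 14508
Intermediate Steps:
F(p, b) = 1 + p
403*((0 - F(6, 3))*(-5) + 1) = 403*((0 - (1 + 6))*(-5) + 1) = 403*((0 - 1*7)*(-5) + 1) = 403*((0 - 7)*(-5) + 1) = 403*(-7*(-5) + 1) = 403*(35 + 1) = 403*36 = 14508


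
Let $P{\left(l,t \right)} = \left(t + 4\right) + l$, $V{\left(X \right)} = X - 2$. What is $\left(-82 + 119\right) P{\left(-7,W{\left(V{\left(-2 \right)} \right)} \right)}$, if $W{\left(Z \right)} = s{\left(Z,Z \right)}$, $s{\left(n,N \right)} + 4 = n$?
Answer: $-407$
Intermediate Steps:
$V{\left(X \right)} = -2 + X$
$s{\left(n,N \right)} = -4 + n$
$W{\left(Z \right)} = -4 + Z$
$P{\left(l,t \right)} = 4 + l + t$ ($P{\left(l,t \right)} = \left(4 + t\right) + l = 4 + l + t$)
$\left(-82 + 119\right) P{\left(-7,W{\left(V{\left(-2 \right)} \right)} \right)} = \left(-82 + 119\right) \left(4 - 7 - 8\right) = 37 \left(4 - 7 - 8\right) = 37 \left(-11\right) = -407$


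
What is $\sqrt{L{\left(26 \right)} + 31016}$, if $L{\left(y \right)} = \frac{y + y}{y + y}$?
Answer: $7 \sqrt{633} \approx 176.12$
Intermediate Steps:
$L{\left(y \right)} = 1$ ($L{\left(y \right)} = \frac{2 y}{2 y} = 2 y \frac{1}{2 y} = 1$)
$\sqrt{L{\left(26 \right)} + 31016} = \sqrt{1 + 31016} = \sqrt{31017} = 7 \sqrt{633}$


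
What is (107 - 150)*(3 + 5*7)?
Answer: -1634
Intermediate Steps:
(107 - 150)*(3 + 5*7) = -43*(3 + 35) = -43*38 = -1634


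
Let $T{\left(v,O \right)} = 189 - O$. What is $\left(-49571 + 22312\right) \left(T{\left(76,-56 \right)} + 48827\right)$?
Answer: $-1337653648$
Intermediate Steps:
$\left(-49571 + 22312\right) \left(T{\left(76,-56 \right)} + 48827\right) = \left(-49571 + 22312\right) \left(\left(189 - -56\right) + 48827\right) = - 27259 \left(\left(189 + 56\right) + 48827\right) = - 27259 \left(245 + 48827\right) = \left(-27259\right) 49072 = -1337653648$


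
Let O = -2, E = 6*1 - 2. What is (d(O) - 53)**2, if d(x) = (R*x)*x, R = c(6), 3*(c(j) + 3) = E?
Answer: 32041/9 ≈ 3560.1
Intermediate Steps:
E = 4 (E = 6 - 2 = 4)
c(j) = -5/3 (c(j) = -3 + (1/3)*4 = -3 + 4/3 = -5/3)
R = -5/3 ≈ -1.6667
d(x) = -5*x**2/3 (d(x) = (-5*x/3)*x = -5*x**2/3)
(d(O) - 53)**2 = (-5/3*(-2)**2 - 53)**2 = (-5/3*4 - 53)**2 = (-20/3 - 53)**2 = (-179/3)**2 = 32041/9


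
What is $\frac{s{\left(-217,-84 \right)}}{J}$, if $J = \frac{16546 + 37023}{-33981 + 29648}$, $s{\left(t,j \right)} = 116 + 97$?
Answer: $- \frac{922929}{53569} \approx -17.229$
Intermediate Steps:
$s{\left(t,j \right)} = 213$
$J = - \frac{53569}{4333}$ ($J = \frac{53569}{-4333} = 53569 \left(- \frac{1}{4333}\right) = - \frac{53569}{4333} \approx -12.363$)
$\frac{s{\left(-217,-84 \right)}}{J} = \frac{213}{- \frac{53569}{4333}} = 213 \left(- \frac{4333}{53569}\right) = - \frac{922929}{53569}$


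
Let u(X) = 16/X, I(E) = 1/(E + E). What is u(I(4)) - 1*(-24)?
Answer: 152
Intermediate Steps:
I(E) = 1/(2*E)
u(I(4)) - 1*(-24) = 16/(((1/2)/4)) - 1*(-24) = 16/(((1/2)*(1/4))) + 24 = 16/(1/8) + 24 = 16*8 + 24 = 128 + 24 = 152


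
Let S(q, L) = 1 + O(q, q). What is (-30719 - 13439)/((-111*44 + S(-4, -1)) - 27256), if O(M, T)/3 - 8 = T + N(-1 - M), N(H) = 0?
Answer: 44158/32127 ≈ 1.3745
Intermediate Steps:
O(M, T) = 24 + 3*T (O(M, T) = 24 + 3*(T + 0) = 24 + 3*T)
S(q, L) = 25 + 3*q (S(q, L) = 1 + (24 + 3*q) = 25 + 3*q)
(-30719 - 13439)/((-111*44 + S(-4, -1)) - 27256) = (-30719 - 13439)/((-111*44 + (25 + 3*(-4))) - 27256) = -44158/((-4884 + (25 - 12)) - 27256) = -44158/((-4884 + 13) - 27256) = -44158/(-4871 - 27256) = -44158/(-32127) = -44158*(-1/32127) = 44158/32127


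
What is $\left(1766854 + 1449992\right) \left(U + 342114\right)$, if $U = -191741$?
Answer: $483726783558$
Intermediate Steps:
$\left(1766854 + 1449992\right) \left(U + 342114\right) = \left(1766854 + 1449992\right) \left(-191741 + 342114\right) = 3216846 \cdot 150373 = 483726783558$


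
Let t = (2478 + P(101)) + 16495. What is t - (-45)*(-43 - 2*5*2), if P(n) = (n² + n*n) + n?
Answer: 36641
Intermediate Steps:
P(n) = n + 2*n² (P(n) = (n² + n²) + n = 2*n² + n = n + 2*n²)
t = 39476 (t = (2478 + 101*(1 + 2*101)) + 16495 = (2478 + 101*(1 + 202)) + 16495 = (2478 + 101*203) + 16495 = (2478 + 20503) + 16495 = 22981 + 16495 = 39476)
t - (-45)*(-43 - 2*5*2) = 39476 - (-45)*(-43 - 2*5*2) = 39476 - (-45)*(-43 - 10*2) = 39476 - (-45)*(-43 - 20) = 39476 - (-45)*(-63) = 39476 - 1*2835 = 39476 - 2835 = 36641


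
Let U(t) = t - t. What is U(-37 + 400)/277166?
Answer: 0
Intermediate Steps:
U(t) = 0
U(-37 + 400)/277166 = 0/277166 = 0*(1/277166) = 0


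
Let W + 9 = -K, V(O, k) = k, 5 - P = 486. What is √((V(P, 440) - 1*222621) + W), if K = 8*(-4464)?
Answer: I*√186478 ≈ 431.83*I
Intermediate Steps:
P = -481 (P = 5 - 1*486 = 5 - 486 = -481)
K = -35712
W = 35703 (W = -9 - 1*(-35712) = -9 + 35712 = 35703)
√((V(P, 440) - 1*222621) + W) = √((440 - 1*222621) + 35703) = √((440 - 222621) + 35703) = √(-222181 + 35703) = √(-186478) = I*√186478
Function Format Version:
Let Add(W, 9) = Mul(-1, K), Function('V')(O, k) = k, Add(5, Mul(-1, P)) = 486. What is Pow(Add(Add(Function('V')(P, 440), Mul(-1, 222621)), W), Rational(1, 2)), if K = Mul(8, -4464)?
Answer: Mul(I, Pow(186478, Rational(1, 2))) ≈ Mul(431.83, I)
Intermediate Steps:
P = -481 (P = Add(5, Mul(-1, 486)) = Add(5, -486) = -481)
K = -35712
W = 35703 (W = Add(-9, Mul(-1, -35712)) = Add(-9, 35712) = 35703)
Pow(Add(Add(Function('V')(P, 440), Mul(-1, 222621)), W), Rational(1, 2)) = Pow(Add(Add(440, Mul(-1, 222621)), 35703), Rational(1, 2)) = Pow(Add(Add(440, -222621), 35703), Rational(1, 2)) = Pow(Add(-222181, 35703), Rational(1, 2)) = Pow(-186478, Rational(1, 2)) = Mul(I, Pow(186478, Rational(1, 2)))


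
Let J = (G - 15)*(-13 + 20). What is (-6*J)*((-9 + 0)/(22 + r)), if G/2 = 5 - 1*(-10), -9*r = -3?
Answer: 17010/67 ≈ 253.88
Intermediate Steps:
r = ⅓ (r = -⅑*(-3) = ⅓ ≈ 0.33333)
G = 30 (G = 2*(5 - 1*(-10)) = 2*(5 + 10) = 2*15 = 30)
J = 105 (J = (30 - 15)*(-13 + 20) = 15*7 = 105)
(-6*J)*((-9 + 0)/(22 + r)) = (-6*105)*((-9 + 0)/(22 + ⅓)) = -(-5670)/67/3 = -(-5670)*3/67 = -630*(-27/67) = 17010/67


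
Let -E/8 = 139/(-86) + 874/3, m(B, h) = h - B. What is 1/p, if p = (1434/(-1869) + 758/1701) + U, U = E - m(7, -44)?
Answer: -929961/2108275589 ≈ -0.00044110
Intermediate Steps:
E = -298988/129 (E = -8*(139/(-86) + 874/3) = -8*(139*(-1/86) + 874*(⅓)) = -8*(-139/86 + 874/3) = -8*74747/258 = -298988/129 ≈ -2317.7)
U = -292409/129 (U = -298988/129 - (-44 - 1*7) = -298988/129 - (-44 - 7) = -298988/129 - 1*(-51) = -298988/129 + 51 = -292409/129 ≈ -2266.7)
p = -2108275589/929961 (p = (1434/(-1869) + 758/1701) - 292409/129 = (1434*(-1/1869) + 758*(1/1701)) - 292409/129 = (-478/623 + 758/1701) - 292409/129 = -6956/21627 - 292409/129 = -2108275589/929961 ≈ -2267.1)
1/p = 1/(-2108275589/929961) = -929961/2108275589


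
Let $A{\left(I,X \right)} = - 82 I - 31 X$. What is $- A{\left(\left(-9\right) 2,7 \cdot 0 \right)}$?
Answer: $-1476$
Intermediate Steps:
$- A{\left(\left(-9\right) 2,7 \cdot 0 \right)} = - (- 82 \left(\left(-9\right) 2\right) - 31 \cdot 7 \cdot 0) = - (\left(-82\right) \left(-18\right) - 0) = - (1476 + 0) = \left(-1\right) 1476 = -1476$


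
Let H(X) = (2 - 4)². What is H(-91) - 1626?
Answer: -1622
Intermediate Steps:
H(X) = 4 (H(X) = (-2)² = 4)
H(-91) - 1626 = 4 - 1626 = -1622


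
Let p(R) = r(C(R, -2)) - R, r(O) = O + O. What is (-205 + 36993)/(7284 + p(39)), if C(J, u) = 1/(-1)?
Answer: 36788/7243 ≈ 5.0791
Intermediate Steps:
C(J, u) = -1
r(O) = 2*O
p(R) = -2 - R (p(R) = 2*(-1) - R = -2 - R)
(-205 + 36993)/(7284 + p(39)) = (-205 + 36993)/(7284 + (-2 - 1*39)) = 36788/(7284 + (-2 - 39)) = 36788/(7284 - 41) = 36788/7243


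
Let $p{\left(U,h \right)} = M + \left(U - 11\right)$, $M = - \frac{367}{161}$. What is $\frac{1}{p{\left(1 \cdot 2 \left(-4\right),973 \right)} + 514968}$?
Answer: $\frac{161}{82906422} \approx 1.9419 \cdot 10^{-6}$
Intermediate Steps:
$M = - \frac{367}{161}$ ($M = \left(-367\right) \frac{1}{161} = - \frac{367}{161} \approx -2.2795$)
$p{\left(U,h \right)} = - \frac{2138}{161} + U$ ($p{\left(U,h \right)} = - \frac{367}{161} + \left(U - 11\right) = - \frac{367}{161} + \left(-11 + U\right) = - \frac{2138}{161} + U$)
$\frac{1}{p{\left(1 \cdot 2 \left(-4\right),973 \right)} + 514968} = \frac{1}{\left(- \frac{2138}{161} + 1 \cdot 2 \left(-4\right)\right) + 514968} = \frac{1}{\left(- \frac{2138}{161} + 2 \left(-4\right)\right) + 514968} = \frac{1}{\left(- \frac{2138}{161} - 8\right) + 514968} = \frac{1}{- \frac{3426}{161} + 514968} = \frac{1}{\frac{82906422}{161}} = \frac{161}{82906422}$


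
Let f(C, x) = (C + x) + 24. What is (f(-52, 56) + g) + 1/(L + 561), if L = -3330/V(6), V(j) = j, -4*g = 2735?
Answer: -7867/12 ≈ -655.58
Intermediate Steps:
g = -2735/4 (g = -1/4*2735 = -2735/4 ≈ -683.75)
f(C, x) = 24 + C + x
L = -555 (L = -3330/6 = -3330*1/6 = -555)
(f(-52, 56) + g) + 1/(L + 561) = ((24 - 52 + 56) - 2735/4) + 1/(-555 + 561) = (28 - 2735/4) + 1/6 = -2623/4 + 1/6 = -7867/12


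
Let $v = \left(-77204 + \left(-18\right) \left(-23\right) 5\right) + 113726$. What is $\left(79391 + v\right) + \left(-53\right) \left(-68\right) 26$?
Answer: $211687$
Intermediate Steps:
$v = 38592$ ($v = \left(-77204 + 414 \cdot 5\right) + 113726 = \left(-77204 + 2070\right) + 113726 = -75134 + 113726 = 38592$)
$\left(79391 + v\right) + \left(-53\right) \left(-68\right) 26 = \left(79391 + 38592\right) + \left(-53\right) \left(-68\right) 26 = 117983 + 3604 \cdot 26 = 117983 + 93704 = 211687$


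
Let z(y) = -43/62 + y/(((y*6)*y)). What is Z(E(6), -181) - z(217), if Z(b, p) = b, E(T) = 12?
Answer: 8263/651 ≈ 12.693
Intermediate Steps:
z(y) = -43/62 + 1/(6*y) (z(y) = -43*1/62 + y/(((6*y)*y)) = -43/62 + y/((6*y²)) = -43/62 + y*(1/(6*y²)) = -43/62 + 1/(6*y))
Z(E(6), -181) - z(217) = 12 - (31 - 129*217)/(186*217) = 12 - (31 - 27993)/(186*217) = 12 - (-27962)/(186*217) = 12 - 1*(-451/651) = 12 + 451/651 = 8263/651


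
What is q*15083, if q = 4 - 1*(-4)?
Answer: 120664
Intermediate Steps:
q = 8 (q = 4 + 4 = 8)
q*15083 = 8*15083 = 120664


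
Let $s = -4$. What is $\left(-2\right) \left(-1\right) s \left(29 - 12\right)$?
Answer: $-136$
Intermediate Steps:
$\left(-2\right) \left(-1\right) s \left(29 - 12\right) = \left(-2\right) \left(-1\right) \left(-4\right) \left(29 - 12\right) = 2 \left(-4\right) 17 = \left(-8\right) 17 = -136$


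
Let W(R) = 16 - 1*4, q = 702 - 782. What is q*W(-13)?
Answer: -960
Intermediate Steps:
q = -80
W(R) = 12 (W(R) = 16 - 4 = 12)
q*W(-13) = -80*12 = -960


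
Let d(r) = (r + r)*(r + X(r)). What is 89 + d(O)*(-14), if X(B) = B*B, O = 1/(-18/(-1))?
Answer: 129629/1458 ≈ 88.909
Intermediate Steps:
O = 1/18 (O = 1/(-18*(-1)) = 1/(-3*(-6)) = 1/18 ≈ 0.055556)
X(B) = B²
d(r) = 2*r*(r + r²) (d(r) = (r + r)*(r + r²) = (2*r)*(r + r²) = 2*r*(r + r²))
89 + d(O)*(-14) = 89 + (2*(1/18)²*(1 + 1/18))*(-14) = 89 + (2*(1/324)*(19/18))*(-14) = 89 + (19/2916)*(-14) = 89 - 133/1458 = 129629/1458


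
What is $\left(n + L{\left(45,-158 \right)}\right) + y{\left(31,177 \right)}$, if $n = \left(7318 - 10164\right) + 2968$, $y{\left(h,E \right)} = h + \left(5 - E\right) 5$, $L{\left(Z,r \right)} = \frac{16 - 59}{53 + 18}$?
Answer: $- \frac{50240}{71} \approx -707.61$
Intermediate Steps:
$L{\left(Z,r \right)} = - \frac{43}{71}$
$y{\left(h,E \right)} = 25 + h - 5 E$ ($y{\left(h,E \right)} = h - \left(-25 + 5 E\right) = 25 + h - 5 E$)
$n = 122$ ($n = -2846 + 2968 = 122$)
$\left(n + L{\left(45,-158 \right)}\right) + y{\left(31,177 \right)} = \left(122 - \frac{43}{71}\right) + \left(25 + 31 - 885\right) = \frac{8619}{71} + \left(25 + 31 - 885\right) = \frac{8619}{71} - 829 = - \frac{50240}{71}$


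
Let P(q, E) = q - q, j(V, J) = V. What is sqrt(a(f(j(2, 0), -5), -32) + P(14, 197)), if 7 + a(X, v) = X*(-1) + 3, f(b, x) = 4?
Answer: 2*I*sqrt(2) ≈ 2.8284*I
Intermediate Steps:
a(X, v) = -4 - X (a(X, v) = -7 + (X*(-1) + 3) = -7 + (-X + 3) = -7 + (3 - X) = -4 - X)
P(q, E) = 0
sqrt(a(f(j(2, 0), -5), -32) + P(14, 197)) = sqrt((-4 - 1*4) + 0) = sqrt((-4 - 4) + 0) = sqrt(-8 + 0) = sqrt(-8) = 2*I*sqrt(2)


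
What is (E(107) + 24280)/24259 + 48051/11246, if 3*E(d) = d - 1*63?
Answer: 4316661091/818450142 ≈ 5.2742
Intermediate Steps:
E(d) = -21 + d/3 (E(d) = (d - 1*63)/3 = (d - 63)/3 = (-63 + d)/3 = -21 + d/3)
(E(107) + 24280)/24259 + 48051/11246 = ((-21 + (⅓)*107) + 24280)/24259 + 48051/11246 = ((-21 + 107/3) + 24280)*(1/24259) + 48051*(1/11246) = (44/3 + 24280)*(1/24259) + 48051/11246 = (72884/3)*(1/24259) + 48051/11246 = 72884/72777 + 48051/11246 = 4316661091/818450142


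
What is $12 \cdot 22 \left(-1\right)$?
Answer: $-264$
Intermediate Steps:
$12 \cdot 22 \left(-1\right) = 264 \left(-1\right) = -264$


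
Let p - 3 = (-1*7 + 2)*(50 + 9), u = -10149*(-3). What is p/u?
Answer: -292/30447 ≈ -0.0095904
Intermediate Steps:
u = 30447
p = -292 (p = 3 + (-1*7 + 2)*(50 + 9) = 3 + (-7 + 2)*59 = 3 - 5*59 = 3 - 295 = -292)
p/u = -292/30447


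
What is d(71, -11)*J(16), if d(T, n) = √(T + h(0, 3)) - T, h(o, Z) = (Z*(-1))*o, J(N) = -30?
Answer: 2130 - 30*√71 ≈ 1877.2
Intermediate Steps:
h(o, Z) = -Z*o (h(o, Z) = (-Z)*o = -Z*o)
d(T, n) = √T - T (d(T, n) = √(T - 1*3*0) - T = √(T + 0) - T = √T - T)
d(71, -11)*J(16) = (√71 - 1*71)*(-30) = (√71 - 71)*(-30) = (-71 + √71)*(-30) = 2130 - 30*√71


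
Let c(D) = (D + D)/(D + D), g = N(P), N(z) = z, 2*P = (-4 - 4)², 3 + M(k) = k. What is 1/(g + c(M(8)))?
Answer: 1/33 ≈ 0.030303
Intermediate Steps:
M(k) = -3 + k
P = 32 (P = (-4 - 4)²/2 = (½)*(-8)² = (½)*64 = 32)
g = 32
c(D) = 1 (c(D) = (2*D)/((2*D)) = (2*D)*(1/(2*D)) = 1)
1/(g + c(M(8))) = 1/(32 + 1) = 1/33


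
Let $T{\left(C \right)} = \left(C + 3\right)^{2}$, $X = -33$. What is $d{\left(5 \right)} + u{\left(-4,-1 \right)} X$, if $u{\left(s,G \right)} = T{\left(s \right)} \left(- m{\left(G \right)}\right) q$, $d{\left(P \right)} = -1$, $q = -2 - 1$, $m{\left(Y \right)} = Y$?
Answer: $98$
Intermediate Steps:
$q = -3$
$T{\left(C \right)} = \left(3 + C\right)^{2}$
$u{\left(s,G \right)} = 3 G \left(3 + s\right)^{2}$ ($u{\left(s,G \right)} = \left(3 + s\right)^{2} \left(- G\right) \left(-3\right) = - G \left(3 + s\right)^{2} \left(-3\right) = 3 G \left(3 + s\right)^{2}$)
$d{\left(5 \right)} + u{\left(-4,-1 \right)} X = -1 + 3 \left(-1\right) \left(3 - 4\right)^{2} \left(-33\right) = -1 + 3 \left(-1\right) \left(-1\right)^{2} \left(-33\right) = -1 + 3 \left(-1\right) 1 \left(-33\right) = -1 - -99 = -1 + 99 = 98$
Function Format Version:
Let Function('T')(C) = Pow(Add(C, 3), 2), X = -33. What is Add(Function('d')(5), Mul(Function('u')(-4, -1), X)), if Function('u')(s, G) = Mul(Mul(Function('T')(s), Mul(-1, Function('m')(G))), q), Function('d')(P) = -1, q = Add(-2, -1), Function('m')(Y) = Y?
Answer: 98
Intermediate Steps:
q = -3
Function('T')(C) = Pow(Add(3, C), 2)
Function('u')(s, G) = Mul(3, G, Pow(Add(3, s), 2)) (Function('u')(s, G) = Mul(Mul(Pow(Add(3, s), 2), Mul(-1, G)), -3) = Mul(Mul(-1, G, Pow(Add(3, s), 2)), -3) = Mul(3, G, Pow(Add(3, s), 2)))
Add(Function('d')(5), Mul(Function('u')(-4, -1), X)) = Add(-1, Mul(Mul(3, -1, Pow(Add(3, -4), 2)), -33)) = Add(-1, Mul(Mul(3, -1, Pow(-1, 2)), -33)) = Add(-1, Mul(Mul(3, -1, 1), -33)) = Add(-1, Mul(-3, -33)) = Add(-1, 99) = 98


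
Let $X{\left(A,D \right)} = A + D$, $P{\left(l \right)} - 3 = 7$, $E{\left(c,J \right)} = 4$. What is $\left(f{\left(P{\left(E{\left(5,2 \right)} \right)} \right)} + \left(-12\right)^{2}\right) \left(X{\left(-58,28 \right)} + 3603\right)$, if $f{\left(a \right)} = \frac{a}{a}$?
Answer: $518085$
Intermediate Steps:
$P{\left(l \right)} = 10$ ($P{\left(l \right)} = 3 + 7 = 10$)
$f{\left(a \right)} = 1$
$\left(f{\left(P{\left(E{\left(5,2 \right)} \right)} \right)} + \left(-12\right)^{2}\right) \left(X{\left(-58,28 \right)} + 3603\right) = \left(1 + \left(-12\right)^{2}\right) \left(\left(-58 + 28\right) + 3603\right) = \left(1 + 144\right) \left(-30 + 3603\right) = 145 \cdot 3573 = 518085$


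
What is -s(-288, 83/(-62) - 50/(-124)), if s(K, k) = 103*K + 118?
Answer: 29546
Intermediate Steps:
s(K, k) = 118 + 103*K
-s(-288, 83/(-62) - 50/(-124)) = -(118 + 103*(-288)) = -(118 - 29664) = -1*(-29546) = 29546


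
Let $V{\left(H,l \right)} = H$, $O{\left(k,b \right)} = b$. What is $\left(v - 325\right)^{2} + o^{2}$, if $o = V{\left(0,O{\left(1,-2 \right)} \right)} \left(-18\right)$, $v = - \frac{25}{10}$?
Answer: $\frac{429025}{4} \approx 1.0726 \cdot 10^{5}$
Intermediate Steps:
$v = - \frac{5}{2}$ ($v = \left(-25\right) \frac{1}{10} = - \frac{5}{2} \approx -2.5$)
$o = 0$ ($o = 0 \left(-18\right) = 0$)
$\left(v - 325\right)^{2} + o^{2} = \left(- \frac{5}{2} - 325\right)^{2} + 0^{2} = \left(- \frac{655}{2}\right)^{2} + 0 = \frac{429025}{4} + 0 = \frac{429025}{4}$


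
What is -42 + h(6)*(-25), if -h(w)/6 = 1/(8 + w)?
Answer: -219/7 ≈ -31.286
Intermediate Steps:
h(w) = -6/(8 + w)
-42 + h(6)*(-25) = -42 - 6/(8 + 6)*(-25) = -42 - 6/14*(-25) = -42 - 6*1/14*(-25) = -42 - 3/7*(-25) = -42 + 75/7 = -219/7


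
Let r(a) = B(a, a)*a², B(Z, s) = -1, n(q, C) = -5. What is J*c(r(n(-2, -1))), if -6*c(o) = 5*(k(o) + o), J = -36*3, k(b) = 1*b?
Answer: -4500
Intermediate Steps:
k(b) = b
J = -108
r(a) = -a²
c(o) = -5*o/3 (c(o) = -5*(o + o)/6 = -5*2*o/6 = -5*o/3)
J*c(r(n(-2, -1))) = -(-180)*(-1*(-5)²) = -(-180)*(-1*25) = -(-180)*(-25) = -108*125/3 = -4500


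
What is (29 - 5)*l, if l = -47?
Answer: -1128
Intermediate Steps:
(29 - 5)*l = (29 - 5)*(-47) = 24*(-47) = -1128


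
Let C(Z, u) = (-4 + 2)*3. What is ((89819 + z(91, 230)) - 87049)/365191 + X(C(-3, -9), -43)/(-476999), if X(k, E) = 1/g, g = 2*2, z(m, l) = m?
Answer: 5458411365/696782967236 ≈ 0.0078337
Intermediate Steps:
C(Z, u) = -6 (C(Z, u) = -2*3 = -6)
g = 4
X(k, E) = ¼ (X(k, E) = 1/4 = ¼)
((89819 + z(91, 230)) - 87049)/365191 + X(C(-3, -9), -43)/(-476999) = ((89819 + 91) - 87049)/365191 + (¼)/(-476999) = (89910 - 87049)*(1/365191) + (¼)*(-1/476999) = 2861*(1/365191) - 1/1907996 = 2861/365191 - 1/1907996 = 5458411365/696782967236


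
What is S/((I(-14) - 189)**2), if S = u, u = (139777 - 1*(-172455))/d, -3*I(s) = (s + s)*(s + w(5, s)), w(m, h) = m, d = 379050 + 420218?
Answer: 78058/14892161193 ≈ 5.2415e-6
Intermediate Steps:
d = 799268
I(s) = -2*s*(5 + s)/3 (I(s) = -(s + s)*(s + 5)/3 = -2*s*(5 + s)/3)
u = 78058/199817 (u = (139777 - 1*(-172455))/799268 = (139777 + 172455)*(1/799268) = 312232*(1/799268) = 78058/199817 ≈ 0.39065)
S = 78058/199817 ≈ 0.39065
S/((I(-14) - 189)**2) = 78058/(199817*((-2/3*(-14)*(5 - 14) - 189)**2)) = 78058/(199817*((-2/3*(-14)*(-9) - 189)**2)) = 78058/(199817*((-84 - 189)**2)) = 78058/(199817*((-273)**2)) = (78058/199817)/74529 = (78058/199817)*(1/74529) = 78058/14892161193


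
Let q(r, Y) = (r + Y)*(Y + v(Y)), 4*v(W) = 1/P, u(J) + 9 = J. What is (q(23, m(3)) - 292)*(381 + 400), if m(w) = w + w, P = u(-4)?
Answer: -4814865/52 ≈ -92594.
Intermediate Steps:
u(J) = -9 + J
P = -13 (P = -9 - 4 = -13)
v(W) = -1/52 (v(W) = (¼)/(-13) = (¼)*(-1/13) = -1/52)
m(w) = 2*w
q(r, Y) = (-1/52 + Y)*(Y + r) (q(r, Y) = (r + Y)*(Y - 1/52) = (Y + r)*(-1/52 + Y) = (-1/52 + Y)*(Y + r))
(q(23, m(3)) - 292)*(381 + 400) = (((2*3)² - 3/26 - 1/52*23 + (2*3)*23) - 292)*(381 + 400) = ((6² - 1/52*6 - 23/52 + 6*23) - 292)*781 = ((36 - 3/26 - 23/52 + 138) - 292)*781 = (9019/52 - 292)*781 = -6165/52*781 = -4814865/52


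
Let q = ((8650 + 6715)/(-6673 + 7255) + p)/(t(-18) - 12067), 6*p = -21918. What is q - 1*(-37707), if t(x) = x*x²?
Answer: 392804149807/10417218 ≈ 37707.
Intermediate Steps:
p = -3653 (p = (⅙)*(-21918) = -3653)
t(x) = x³
q = 2110681/10417218 (q = ((8650 + 6715)/(-6673 + 7255) - 3653)/((-18)³ - 12067) = (15365/582 - 3653)/(-5832 - 12067) = (15365*(1/582) - 3653)/(-17899) = (15365/582 - 3653)*(-1/17899) = -2110681/582*(-1/17899) = 2110681/10417218 ≈ 0.20261)
q - 1*(-37707) = 2110681/10417218 - 1*(-37707) = 2110681/10417218 + 37707 = 392804149807/10417218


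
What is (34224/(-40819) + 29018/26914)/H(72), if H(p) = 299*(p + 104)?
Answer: 131690503/28906430716592 ≈ 4.5558e-6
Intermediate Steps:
H(p) = 31096 + 299*p (H(p) = 299*(104 + p) = 31096 + 299*p)
(34224/(-40819) + 29018/26914)/H(72) = (34224/(-40819) + 29018/26914)/(31096 + 299*72) = (34224*(-1/40819) + 29018*(1/26914))/(31096 + 21528) = (-34224/40819 + 14509/13457)/52624 = (131690503/549301283)*(1/52624) = 131690503/28906430716592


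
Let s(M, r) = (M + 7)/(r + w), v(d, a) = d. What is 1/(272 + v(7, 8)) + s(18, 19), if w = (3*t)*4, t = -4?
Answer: -6946/8091 ≈ -0.85848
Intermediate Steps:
w = -48 (w = (3*(-4))*4 = -12*4 = -48)
s(M, r) = (7 + M)/(-48 + r) (s(M, r) = (M + 7)/(r - 48) = (7 + M)/(-48 + r))
1/(272 + v(7, 8)) + s(18, 19) = 1/(272 + 7) + (7 + 18)/(-48 + 19) = 1/279 + 25/(-29) = 1/279 - 1/29*25 = 1/279 - 25/29 = -6946/8091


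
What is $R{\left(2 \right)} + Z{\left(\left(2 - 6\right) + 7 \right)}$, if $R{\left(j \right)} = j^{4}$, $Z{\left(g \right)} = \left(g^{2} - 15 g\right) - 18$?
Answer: $-38$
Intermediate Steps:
$Z{\left(g \right)} = -18 + g^{2} - 15 g$
$R{\left(2 \right)} + Z{\left(\left(2 - 6\right) + 7 \right)} = 2^{4} - \left(18 - \left(\left(2 - 6\right) + 7\right)^{2} + 15 \left(\left(2 - 6\right) + 7\right)\right) = 16 - \left(18 - \left(-4 + 7\right)^{2} + 15 \left(-4 + 7\right)\right) = 16 - \left(63 - 9\right) = 16 - 54 = -38$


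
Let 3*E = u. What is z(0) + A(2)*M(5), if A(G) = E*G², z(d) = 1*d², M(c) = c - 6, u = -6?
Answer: 8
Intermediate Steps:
E = -2 (E = (⅓)*(-6) = -2)
M(c) = -6 + c
z(d) = d²
A(G) = -2*G²
z(0) + A(2)*M(5) = 0² + (-2*2²)*(-6 + 5) = 0 - 2*4*(-1) = 0 - 8*(-1) = 0 + 8 = 8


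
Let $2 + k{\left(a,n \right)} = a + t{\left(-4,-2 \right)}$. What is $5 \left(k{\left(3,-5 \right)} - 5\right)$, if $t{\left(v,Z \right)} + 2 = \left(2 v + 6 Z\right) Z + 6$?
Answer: $200$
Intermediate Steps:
$t{\left(v,Z \right)} = 4 + Z \left(2 v + 6 Z\right)$ ($t{\left(v,Z \right)} = -2 + \left(\left(2 v + 6 Z\right) Z + 6\right) = -2 + \left(Z \left(2 v + 6 Z\right) + 6\right) = -2 + \left(6 + Z \left(2 v + 6 Z\right)\right) = 4 + Z \left(2 v + 6 Z\right)$)
$k{\left(a,n \right)} = 42 + a$ ($k{\left(a,n \right)} = -2 + \left(a + \left(4 + 6 \left(-2\right)^{2} + 2 \left(-2\right) \left(-4\right)\right)\right) = -2 + \left(a + \left(4 + 6 \cdot 4 + 16\right)\right) = -2 + \left(a + \left(4 + 24 + 16\right)\right) = -2 + \left(a + 44\right) = -2 + \left(44 + a\right) = 42 + a$)
$5 \left(k{\left(3,-5 \right)} - 5\right) = 5 \left(\left(42 + 3\right) - 5\right) = 5 \left(45 - 5\right) = 5 \cdot 40 = 200$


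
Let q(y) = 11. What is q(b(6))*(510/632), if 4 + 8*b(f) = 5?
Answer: 2805/316 ≈ 8.8766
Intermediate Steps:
b(f) = 1/8 (b(f) = -1/2 + (1/8)*5 = -1/2 + 5/8 = 1/8)
q(b(6))*(510/632) = 11*(510/632) = 11*(510*(1/632)) = 11*(255/316) = 2805/316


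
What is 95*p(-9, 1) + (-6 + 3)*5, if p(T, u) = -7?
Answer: -680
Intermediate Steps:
95*p(-9, 1) + (-6 + 3)*5 = 95*(-7) + (-6 + 3)*5 = -665 - 3*5 = -665 - 15 = -680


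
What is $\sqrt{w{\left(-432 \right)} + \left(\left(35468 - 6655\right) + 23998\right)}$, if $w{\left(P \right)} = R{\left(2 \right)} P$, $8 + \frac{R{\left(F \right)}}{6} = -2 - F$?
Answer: $\sqrt{83915} \approx 289.68$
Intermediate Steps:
$R{\left(F \right)} = -60 - 6 F$ ($R{\left(F \right)} = -48 + 6 \left(-2 - F\right) = -48 - \left(12 + 6 F\right) = -60 - 6 F$)
$w{\left(P \right)} = - 72 P$ ($w{\left(P \right)} = \left(-60 - 12\right) P = - 72 P$)
$\sqrt{w{\left(-432 \right)} + \left(\left(35468 - 6655\right) + 23998\right)} = \sqrt{\left(-72\right) \left(-432\right) + \left(\left(35468 - 6655\right) + 23998\right)} = \sqrt{31104 + \left(28813 + 23998\right)} = \sqrt{31104 + 52811} = \sqrt{83915}$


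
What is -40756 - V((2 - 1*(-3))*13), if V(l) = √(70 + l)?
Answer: -40756 - 3*√15 ≈ -40768.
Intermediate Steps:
-40756 - V((2 - 1*(-3))*13) = -40756 - √(70 + (2 - 1*(-3))*13) = -40756 - √(70 + (2 + 3)*13) = -40756 - √(70 + 5*13) = -40756 - √(70 + 65) = -40756 - √135 = -40756 - 3*√15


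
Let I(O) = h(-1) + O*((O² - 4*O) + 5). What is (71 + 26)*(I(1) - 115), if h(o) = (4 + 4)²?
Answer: -4753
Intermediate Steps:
h(o) = 64 (h(o) = 8² = 64)
I(O) = 64 + O*(5 + O² - 4*O) (I(O) = 64 + O*((O² - 4*O) + 5) = 64 + O*(5 + O² - 4*O))
(71 + 26)*(I(1) - 115) = (71 + 26)*((64 + 1³ - 4*1² + 5*1) - 115) = 97*((64 + 1 - 4*1 + 5) - 115) = 97*((64 + 1 - 4 + 5) - 115) = 97*(66 - 115) = 97*(-49) = -4753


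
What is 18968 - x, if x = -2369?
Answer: 21337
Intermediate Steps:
18968 - x = 18968 - 1*(-2369) = 18968 + 2369 = 21337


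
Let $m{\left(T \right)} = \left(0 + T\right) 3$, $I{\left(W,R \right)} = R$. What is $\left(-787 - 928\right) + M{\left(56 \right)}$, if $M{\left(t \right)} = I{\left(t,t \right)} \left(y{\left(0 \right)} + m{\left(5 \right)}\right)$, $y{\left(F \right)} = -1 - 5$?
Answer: $-1211$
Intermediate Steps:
$y{\left(F \right)} = -6$
$m{\left(T \right)} = 3 T$ ($m{\left(T \right)} = T 3 = 3 T$)
$M{\left(t \right)} = 9 t$ ($M{\left(t \right)} = t \left(-6 + 3 \cdot 5\right) = t \left(-6 + 15\right) = t 9 = 9 t$)
$\left(-787 - 928\right) + M{\left(56 \right)} = \left(-787 - 928\right) + 9 \cdot 56 = -1715 + 504 = -1211$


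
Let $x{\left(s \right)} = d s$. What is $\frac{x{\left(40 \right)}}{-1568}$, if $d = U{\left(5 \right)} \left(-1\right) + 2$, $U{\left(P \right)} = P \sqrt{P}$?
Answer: $- \frac{5}{98} + \frac{25 \sqrt{5}}{196} \approx 0.23419$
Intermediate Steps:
$U{\left(P \right)} = P^{\frac{3}{2}}$
$d = 2 - 5 \sqrt{5}$ ($d = 5^{\frac{3}{2}} \left(-1\right) + 2 = 5 \sqrt{5} \left(-1\right) + 2 = - 5 \sqrt{5} + 2 = 2 - 5 \sqrt{5} \approx -9.1803$)
$x{\left(s \right)} = s \left(2 - 5 \sqrt{5}\right)$ ($x{\left(s \right)} = \left(2 - 5 \sqrt{5}\right) s = s \left(2 - 5 \sqrt{5}\right)$)
$\frac{x{\left(40 \right)}}{-1568} = \frac{40 \left(2 - 5 \sqrt{5}\right)}{-1568} = \left(80 - 200 \sqrt{5}\right) \left(- \frac{1}{1568}\right) = - \frac{5}{98} + \frac{25 \sqrt{5}}{196}$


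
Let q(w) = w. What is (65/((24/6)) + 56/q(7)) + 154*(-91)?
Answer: -55959/4 ≈ -13990.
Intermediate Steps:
(65/((24/6)) + 56/q(7)) + 154*(-91) = (65/((24/6)) + 56/7) + 154*(-91) = (65/((24*(⅙))) + 56*(⅐)) - 14014 = (65/4 + 8) - 14014 = 97/4 - 14014 = -55959/4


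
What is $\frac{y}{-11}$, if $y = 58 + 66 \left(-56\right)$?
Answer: $\frac{3638}{11} \approx 330.73$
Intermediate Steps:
$y = -3638$ ($y = 58 - 3696 = -3638$)
$\frac{y}{-11} = \frac{1}{-11} \left(-3638\right) = \left(- \frac{1}{11}\right) \left(-3638\right) = \frac{3638}{11}$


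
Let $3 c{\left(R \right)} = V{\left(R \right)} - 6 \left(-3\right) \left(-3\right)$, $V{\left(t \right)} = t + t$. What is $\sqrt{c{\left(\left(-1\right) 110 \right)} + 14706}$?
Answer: $\frac{2 \sqrt{32883}}{3} \approx 120.89$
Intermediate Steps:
$V{\left(t \right)} = 2 t$
$c{\left(R \right)} = -18 + \frac{2 R}{3}$ ($c{\left(R \right)} = \frac{2 R - 6 \left(-3\right) \left(-3\right)}{3} = \frac{2 R - \left(-18\right) \left(-3\right)}{3} = \frac{2 R - 54}{3} = \frac{-54 + 2 R}{3} = -18 + \frac{2 R}{3}$)
$\sqrt{c{\left(\left(-1\right) 110 \right)} + 14706} = \sqrt{\left(-18 + \frac{2 \left(\left(-1\right) 110\right)}{3}\right) + 14706} = \sqrt{\left(-18 + \frac{2}{3} \left(-110\right)\right) + 14706} = \sqrt{\left(-18 - \frac{220}{3}\right) + 14706} = \sqrt{- \frac{274}{3} + 14706} = \sqrt{\frac{43844}{3}} = \frac{2 \sqrt{32883}}{3}$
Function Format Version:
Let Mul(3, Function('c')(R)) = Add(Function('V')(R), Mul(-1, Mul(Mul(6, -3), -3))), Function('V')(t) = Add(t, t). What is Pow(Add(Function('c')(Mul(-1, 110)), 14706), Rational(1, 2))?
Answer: Mul(Rational(2, 3), Pow(32883, Rational(1, 2))) ≈ 120.89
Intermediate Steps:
Function('V')(t) = Mul(2, t)
Function('c')(R) = Add(-18, Mul(Rational(2, 3), R)) (Function('c')(R) = Mul(Rational(1, 3), Add(Mul(2, R), Mul(-1, Mul(Mul(6, -3), -3)))) = Mul(Rational(1, 3), Add(Mul(2, R), Mul(-1, Mul(-18, -3)))) = Mul(Rational(1, 3), Add(Mul(2, R), Mul(-1, 54))) = Mul(Rational(1, 3), Add(Mul(2, R), -54)) = Mul(Rational(1, 3), Add(-54, Mul(2, R))) = Add(-18, Mul(Rational(2, 3), R)))
Pow(Add(Function('c')(Mul(-1, 110)), 14706), Rational(1, 2)) = Pow(Add(Add(-18, Mul(Rational(2, 3), Mul(-1, 110))), 14706), Rational(1, 2)) = Pow(Add(Add(-18, Mul(Rational(2, 3), -110)), 14706), Rational(1, 2)) = Pow(Add(Add(-18, Rational(-220, 3)), 14706), Rational(1, 2)) = Pow(Add(Rational(-274, 3), 14706), Rational(1, 2)) = Pow(Rational(43844, 3), Rational(1, 2)) = Mul(Rational(2, 3), Pow(32883, Rational(1, 2)))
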